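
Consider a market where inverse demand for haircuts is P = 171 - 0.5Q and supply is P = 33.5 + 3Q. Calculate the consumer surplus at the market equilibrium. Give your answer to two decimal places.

385.84

Set 171 - 0.5Q = 33.5 + 3Q, which gives 137.5 = 3.5Q, so Q* = 39.2857 and P* = 171 - 0.5(39.2857) = 151.3571.
The demand choke price is 171, so CS = (1/2)(Q*)(171 - P*) = (1/2)(39.2857)(19.6429) = 385.8418.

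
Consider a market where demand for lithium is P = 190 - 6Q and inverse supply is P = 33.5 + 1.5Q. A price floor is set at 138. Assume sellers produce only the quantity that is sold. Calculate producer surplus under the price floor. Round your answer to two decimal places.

849.33

Free-market equilibrium: 190 - 6Q = 33.5 + 1.5Q gives Q* = 20.8667, P* = 64.8.
At the floor price 138, quantity demanded is (190 - 138)/6 = 8.6667; demand is the short side, so Q = 8.6667 trades at P = 138.
The supply price at Q = 8.6667 is 46.5. PS is the trapezoid between 138 and supply over [0, 8.6667]: (1/2)[(138 - 33.5) + (138 - 46.5)](8.6667) = 849.3333.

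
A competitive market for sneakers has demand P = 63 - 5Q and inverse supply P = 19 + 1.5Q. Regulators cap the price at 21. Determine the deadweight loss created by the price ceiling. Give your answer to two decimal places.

96.03

Free-market equilibrium: 63 - 5Q = 19 + 1.5Q gives Q* = 6.7692, P* = 29.1538.
At P = 21, sellers supply (21 - 19)/1.5 = 1.3333 while buyers want more, so the quantity traded is 1.3333 at price 21.
The lost-trades triangle has base Q* - 1.3333 = 5.4359 and height equal to the gap between the curves at Q = 1.3333, which is 56.3333 - 21 = 35.3333. DWL = (1/2)(5.4359)(35.3333) = 96.0342.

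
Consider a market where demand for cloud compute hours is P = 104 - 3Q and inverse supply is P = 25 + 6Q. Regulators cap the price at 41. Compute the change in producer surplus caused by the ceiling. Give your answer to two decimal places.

Free-market equilibrium: 104 - 3Q = 25 + 6Q gives Q* = 8.7778, P* = 77.6667.
At P = 41, sellers supply (41 - 25)/6 = 2.6667 while buyers want more, so the quantity traded is 2.6667 at price 41.
PS goes from (1/2)(8.7778)(52.6667) = 231.1481 to 21.3333 (computed as (41 - 25)(2.6667) - (1/2)(6)(2.6667)^2), a change of -209.8148.

-209.81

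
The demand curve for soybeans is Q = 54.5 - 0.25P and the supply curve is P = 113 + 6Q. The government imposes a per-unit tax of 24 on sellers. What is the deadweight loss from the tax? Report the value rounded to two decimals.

28.80

Rewriting demand in inverse form: P = 218 - 4Q.
Pre-tax equilibrium: 218 - 4Q = 113 + 6Q gives Q* = 10.5, P* = 176.
With the tax, sellers need 24 more per unit: 218 - 4Q = 113 + 6Q + 24, so Q_t = 8.1. Buyers pay P_b = 185.6; sellers receive P_s = P_b - 24 = 161.6.
The welfare triangle lost has base Q* - Q_t = 2.4 and height t = 24, so DWL = (1/2)(2.4)(24) = 28.8.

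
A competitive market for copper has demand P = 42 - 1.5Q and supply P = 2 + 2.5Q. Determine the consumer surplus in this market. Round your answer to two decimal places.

Set 42 - 1.5Q = 2 + 2.5Q, which gives 40 = 4Q, so Q* = 10 and P* = 42 - 1.5(10) = 27.
CS is the area between the demand curve and P* from 0 to Q*: (1/2)(10)(15) = 75.

75.00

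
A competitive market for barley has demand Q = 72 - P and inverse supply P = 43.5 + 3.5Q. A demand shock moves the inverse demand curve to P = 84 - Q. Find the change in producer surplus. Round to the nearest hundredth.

71.56

Rewriting demand in inverse form: P = 72 - Q.
Initial equilibrium: Q_0 = 6.3333, P_0 = 65.6667; CS_0 = (1/2)(6.3333)(6.3333) = 20.0556, PS_0 = (1/2)(6.3333)(22.1667) = 70.1944.
New equilibrium: 84 - Q = 43.5 + 3.5Q gives Q_1 = 9, P_1 = 75; CS_1 = 40.5, PS_1 = 141.75.
Change in producer surplus = 141.75 - 70.1944 = 71.5556.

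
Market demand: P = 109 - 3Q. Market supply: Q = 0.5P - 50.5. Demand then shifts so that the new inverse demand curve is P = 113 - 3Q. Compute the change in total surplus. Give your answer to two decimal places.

8.00

Rewriting supply in inverse form: P = 101 + 2Q.
Initial equilibrium: Q_0 = 1.6, P_0 = 104.2; CS_0 = (1/2)(1.6)(4.8) = 3.84, PS_0 = (1/2)(1.6)(3.2) = 2.56.
New equilibrium: 113 - 3Q = 101 + 2Q gives Q_1 = 2.4, P_1 = 105.8; CS_1 = 8.64, PS_1 = 5.76.
Change in total surplus = (8.64 + 5.76) - (3.84 + 2.56) = 8.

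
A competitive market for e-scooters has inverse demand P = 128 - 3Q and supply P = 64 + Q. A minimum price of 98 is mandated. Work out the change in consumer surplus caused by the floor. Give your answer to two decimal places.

Without the control, 128 - 3Q = 64 + Q so Q* = 16 and P* = 80.
At the floor price 98, quantity demanded is (128 - 98)/3 = 10; demand is the short side, so Q = 10 trades at P = 98.
CS goes from (1/2)(16)(48) = 384 to 150 (computed as (128 - 98)(10) - (1/2)(3)(10)^2), a change of -234.

-234.00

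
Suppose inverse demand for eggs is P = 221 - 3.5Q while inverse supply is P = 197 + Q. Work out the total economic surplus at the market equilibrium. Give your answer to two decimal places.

64.00

Equilibrium: 221 - 3.5Q = 197 + Q, so Q* = 5.3333 and P* = 202.3333.
Total surplus is the full triangle between the curves from 0 to Q*: (1/2)(5.3333)(221 - 197) = 64.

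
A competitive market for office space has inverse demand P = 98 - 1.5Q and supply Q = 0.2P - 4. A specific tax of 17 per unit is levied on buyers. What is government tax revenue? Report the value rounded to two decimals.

Rewriting supply in inverse form: P = 20 + 5Q.
Pre-tax equilibrium: 98 - 1.5Q = 20 + 5Q gives Q* = 12, P* = 80.
A tax on buyers shifts demand down by 17: (98 - 17) - 1.5Q = 20 + 5Q, so Q_t = 9.3846. Buyers pay P_b = 83.9231; sellers receive P_s = P_b - 17 = 66.9231.
Revenue is the tax times quantity traded: 17 x 9.3846 = 159.5385.

159.54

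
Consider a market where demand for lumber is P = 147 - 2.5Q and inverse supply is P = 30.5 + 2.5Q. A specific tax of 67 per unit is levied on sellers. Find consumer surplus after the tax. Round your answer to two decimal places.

Without the tax, 147 - 2.5Q = 30.5 + 2.5Q so Q* = 23.3 and P* = 88.75.
With the tax, sellers need 67 more per unit: 147 - 2.5Q = 30.5 + 2.5Q + 67, so Q_t = 9.9. Buyers pay P_b = 122.25; sellers receive P_s = P_b - 67 = 55.25.
CS = (1/2)(Q_t)(147 - P_b) = (1/2)(9.9)(24.75) = 122.5125.

122.51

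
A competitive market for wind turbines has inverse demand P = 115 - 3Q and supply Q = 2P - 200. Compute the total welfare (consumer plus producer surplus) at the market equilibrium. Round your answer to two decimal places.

Rewriting supply in inverse form: P = 100 + 0.5Q.
Equilibrium: 115 - 3Q = 100 + 0.5Q, so Q* = 4.2857 and P* = 102.1429.
CS = (1/2)(4.2857)(12.8571) = 27.551 and PS = (1/2)(4.2857)(2.1429) = 4.5918, so total surplus = 32.1429.

32.14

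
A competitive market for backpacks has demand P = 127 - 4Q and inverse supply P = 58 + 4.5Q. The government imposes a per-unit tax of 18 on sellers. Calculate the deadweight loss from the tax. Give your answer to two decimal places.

Pre-tax equilibrium: 127 - 4Q = 58 + 4.5Q gives Q* = 8.1176, P* = 94.5294.
With the tax, sellers need 18 more per unit: 127 - 4Q = 58 + 4.5Q + 18, so Q_t = 6. Buyers pay P_b = 103; sellers receive P_s = P_b - 18 = 85.
The welfare triangle lost has base Q* - Q_t = 2.1176 and height t = 18, so DWL = (1/2)(2.1176)(18) = 19.0588.

19.06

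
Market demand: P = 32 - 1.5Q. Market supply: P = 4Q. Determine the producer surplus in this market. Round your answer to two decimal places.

Set 32 - 1.5Q = 4Q, which gives 32 = 5.5Q, so Q* = 5.8182 and P* = 32 - 1.5(5.8182) = 23.2727.
The supply curve's price intercept is 0, so PS = (1/2)(Q*)(P* - 0) = (1/2)(5.8182)(23.2727) = 67.7025.

67.70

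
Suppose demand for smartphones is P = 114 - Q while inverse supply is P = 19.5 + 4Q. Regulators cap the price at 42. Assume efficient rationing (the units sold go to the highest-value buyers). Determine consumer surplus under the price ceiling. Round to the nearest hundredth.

Free-market equilibrium: 114 - Q = 19.5 + 4Q gives Q* = 18.9, P* = 95.1.
At the ceiling price 42, quantity supplied is (42 - 19.5)/4 = 5.625; supply is the short side, so Q = 5.625 trades at P = 42.
The demand price at Q = 5.625 is 108.375. CS is the trapezoid between demand and 42 over [0, 5.625]: (1/2)[(114 - 42) + (108.375 - 42)](5.625) = 389.1797.

389.18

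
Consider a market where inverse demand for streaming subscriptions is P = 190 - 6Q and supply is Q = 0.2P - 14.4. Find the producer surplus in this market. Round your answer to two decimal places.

Rewriting supply in inverse form: P = 72 + 5Q.
Equilibrium: 190 - 6Q = 72 + 5Q, so Q* = 10.7273 and P* = 125.6364.
The supply curve's price intercept is 72, so PS = (1/2)(Q*)(P* - 72) = (1/2)(10.7273)(53.6364) = 287.686.

287.69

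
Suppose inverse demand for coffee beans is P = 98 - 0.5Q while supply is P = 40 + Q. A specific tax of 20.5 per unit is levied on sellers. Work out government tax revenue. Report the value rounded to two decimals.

Without the tax, 98 - 0.5Q = 40 + Q so Q* = 38.6667 and P* = 78.6667.
A tax on sellers shifts supply up by 20.5: 98 - 0.5Q = 40 + Q + 20.5, so Q_t = 25. Buyers pay P_b = 85.5; sellers receive P_s = P_b - 20.5 = 65.
Revenue is the tax times quantity traded: 20.5 x 25 = 512.5.

512.50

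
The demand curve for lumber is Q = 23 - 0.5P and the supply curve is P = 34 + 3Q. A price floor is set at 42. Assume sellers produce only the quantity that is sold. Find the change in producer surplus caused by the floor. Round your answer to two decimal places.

Rewriting demand in inverse form: P = 46 - 2Q.
Free-market equilibrium: 46 - 2Q = 34 + 3Q gives Q* = 2.4, P* = 41.2.
At P = 42, buyers demand (46 - 42)/2 = 2 while sellers would supply more, so the quantity traded is 2 at price 42.
PS goes from (1/2)(2.4)(7.2) = 8.64 to 10 (computed as (42 - 34)(2) - (1/2)(3)(2)^2), a change of 1.36.

1.36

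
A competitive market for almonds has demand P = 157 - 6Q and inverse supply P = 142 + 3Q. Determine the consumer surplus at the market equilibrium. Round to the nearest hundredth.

8.33

Setting demand equal to supply, 15 = 9Q, so Q* = 1.6667 and P* = 147.
The demand choke price is 157, so CS = (1/2)(Q*)(157 - P*) = (1/2)(1.6667)(10) = 8.3333.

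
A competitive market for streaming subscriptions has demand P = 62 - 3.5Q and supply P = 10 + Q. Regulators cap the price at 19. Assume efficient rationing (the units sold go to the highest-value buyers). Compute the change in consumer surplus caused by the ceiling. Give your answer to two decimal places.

Free-market equilibrium: 62 - 3.5Q = 10 + Q gives Q* = 11.5556, P* = 21.5556.
At the ceiling price 19, quantity supplied is (19 - 10)/1 = 9; supply is the short side, so Q = 9 trades at P = 19.
CS goes from (1/2)(11.5556)(40.4444) = 233.679 to 245.25 (computed as (62 - 19)(9) - (1/2)(3.5)(9)^2), a change of 11.571.

11.57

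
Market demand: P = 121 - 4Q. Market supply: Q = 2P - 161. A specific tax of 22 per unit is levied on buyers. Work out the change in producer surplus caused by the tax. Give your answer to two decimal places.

Rewriting supply in inverse form: P = 80.5 + 0.5Q.
Without the tax, 121 - 4Q = 80.5 + 0.5Q so Q* = 9 and P* = 85.
A tax on buyers shifts demand down by 22: (121 - 22) - 4Q = 80.5 + 0.5Q, so Q_t = 4.1111. Buyers pay P_b = 104.5556; sellers receive P_s = P_b - 22 = 82.5556.
Producers lose the trapezoid between P_s and P* out to Q_t plus the triangle from Q_t to Q*: change in PS = 4.2253 - 20.25 = -16.0247.

-16.02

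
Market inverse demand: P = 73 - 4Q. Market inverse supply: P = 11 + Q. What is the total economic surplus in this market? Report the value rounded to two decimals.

384.40

Set 73 - 4Q = 11 + Q, which gives 62 = 5Q, so Q* = 12.4 and P* = 73 - 4(12.4) = 23.4.
CS = (1/2)(12.4)(49.6) = 307.52 and PS = (1/2)(12.4)(12.4) = 76.88, so total surplus = 384.4.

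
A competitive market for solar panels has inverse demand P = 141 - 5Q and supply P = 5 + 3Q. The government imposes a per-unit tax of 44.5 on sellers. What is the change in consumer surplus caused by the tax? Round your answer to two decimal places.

-395.46

Without the tax, 141 - 5Q = 5 + 3Q so Q* = 17 and P* = 56.
With the tax, sellers need 44.5 more per unit: 141 - 5Q = 5 + 3Q + 44.5, so Q_t = 11.4375. Buyers pay P_b = 83.8125; sellers receive P_s = P_b - 44.5 = 39.3125.
CS falls from (1/2)(17)(85) = 722.5 to (1/2)(11.4375)(57.1875) = 327.041, a change of -395.459.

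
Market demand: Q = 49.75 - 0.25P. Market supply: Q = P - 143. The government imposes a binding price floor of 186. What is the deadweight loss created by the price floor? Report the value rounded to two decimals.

158.01

Rewriting demand in inverse form: P = 199 - 4Q.
Rewriting supply in inverse form: P = 143 + Q.
Without the control, 199 - 4Q = 143 + Q so Q* = 11.2 and P* = 154.2.
At the floor price 186, quantity demanded is (199 - 186)/4 = 3.25; demand is the short side, so Q = 3.25 trades at P = 186.
At Q = 3.25 the demand price is 186 and the supply price is 146.25. Deadweight loss is the triangle between the curves from 3.25 to 11.2: (1/2)(186 - 146.25)(11.2 - 3.25) = 158.0062.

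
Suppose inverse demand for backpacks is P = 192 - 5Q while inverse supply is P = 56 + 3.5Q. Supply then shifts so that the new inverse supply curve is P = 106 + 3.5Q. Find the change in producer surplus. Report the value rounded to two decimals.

Initial equilibrium: Q_0 = 16, P_0 = 112; CS_0 = (1/2)(16)(80) = 640, PS_0 = (1/2)(16)(56) = 448.
New equilibrium: 192 - 5Q = 106 + 3.5Q gives Q_1 = 10.1176, P_1 = 141.4118; CS_1 = 255.917, PS_1 = 179.1419.
Change in producer surplus = 179.1419 - 448 = -268.8581.

-268.86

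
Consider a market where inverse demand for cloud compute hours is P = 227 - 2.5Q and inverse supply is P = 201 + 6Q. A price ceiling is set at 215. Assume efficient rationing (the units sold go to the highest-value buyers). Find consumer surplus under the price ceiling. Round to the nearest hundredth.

Without the control, 227 - 2.5Q = 201 + 6Q so Q* = 3.0588 and P* = 219.3529.
At the ceiling price 215, quantity supplied is (215 - 201)/6 = 2.3333; supply is the short side, so Q = 2.3333 trades at P = 215.
The demand price at Q = 2.3333 is 221.1667. CS is the trapezoid between demand and 215 over [0, 2.3333]: (1/2)[(227 - 215) + (221.1667 - 215)](2.3333) = 21.1944.

21.19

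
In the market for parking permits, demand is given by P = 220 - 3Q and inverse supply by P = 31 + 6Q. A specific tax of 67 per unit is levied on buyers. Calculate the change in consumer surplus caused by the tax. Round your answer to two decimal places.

Pre-tax equilibrium: 220 - 3Q = 31 + 6Q gives Q* = 21, P* = 157.
With the tax, buyers' net willingness to pay falls by 67: (220 - 67) - 3Q = 31 + 6Q, so Q_t = 13.5556. Buyers pay P_b = 179.3333; sellers receive P_s = P_b - 67 = 112.3333.
Consumers lose the trapezoid between P* and P_b out to Q_t plus the triangle from Q_t to Q*: change in CS = 275.6296 - 661.5 = -385.8704.

-385.87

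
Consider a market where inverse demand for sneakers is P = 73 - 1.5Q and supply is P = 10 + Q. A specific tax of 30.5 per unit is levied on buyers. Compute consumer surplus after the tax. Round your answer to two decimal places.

126.75

Pre-tax equilibrium: 73 - 1.5Q = 10 + Q gives Q* = 25.2, P* = 35.2.
A tax on buyers shifts demand down by 30.5: (73 - 30.5) - 1.5Q = 10 + Q, so Q_t = 13. Buyers pay P_b = 53.5; sellers receive P_s = P_b - 30.5 = 23.
CS = (1/2)(Q_t)(73 - P_b) = (1/2)(13)(19.5) = 126.75.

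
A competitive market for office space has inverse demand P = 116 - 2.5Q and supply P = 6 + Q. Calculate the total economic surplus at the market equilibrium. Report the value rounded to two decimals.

1728.57

Setting demand equal to supply, 110 = 3.5Q, so Q* = 31.4286 and P* = 37.4286.
CS = (1/2)(31.4286)(78.5714) = 1234.6939 and PS = (1/2)(31.4286)(31.4286) = 493.8776, so total surplus = 1728.5714.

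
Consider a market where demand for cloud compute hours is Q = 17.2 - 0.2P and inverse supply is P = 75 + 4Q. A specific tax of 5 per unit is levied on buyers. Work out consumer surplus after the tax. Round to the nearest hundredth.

Rewriting demand in inverse form: P = 86 - 5Q.
Without the tax, 86 - 5Q = 75 + 4Q so Q* = 1.2222 and P* = 79.8889.
With the tax, buyers' net willingness to pay falls by 5: (86 - 5) - 5Q = 75 + 4Q, so Q_t = 0.6667. Buyers pay P_b = 82.6667; sellers receive P_s = P_b - 5 = 77.6667.
CS = (1/2)(Q_t)(86 - P_b) = (1/2)(0.6667)(3.3333) = 1.1111.

1.11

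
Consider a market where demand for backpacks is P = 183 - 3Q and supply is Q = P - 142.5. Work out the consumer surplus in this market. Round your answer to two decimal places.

Rewriting supply in inverse form: P = 142.5 + Q.
Set 183 - 3Q = 142.5 + Q, which gives 40.5 = 4Q, so Q* = 10.125 and P* = 183 - 3(10.125) = 152.625.
CS is the area between the demand curve and P* from 0 to Q*: (1/2)(10.125)(30.375) = 153.7734.

153.77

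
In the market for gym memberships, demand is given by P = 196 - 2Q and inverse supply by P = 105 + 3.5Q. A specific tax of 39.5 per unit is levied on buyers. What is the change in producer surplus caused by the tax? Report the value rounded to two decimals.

Without the tax, 196 - 2Q = 105 + 3.5Q so Q* = 16.5455 and P* = 162.9091.
With the tax, buyers' net willingness to pay falls by 39.5: (196 - 39.5) - 2Q = 105 + 3.5Q, so Q_t = 9.3636. Buyers pay P_b = 177.2727; sellers receive P_s = P_b - 39.5 = 137.7727.
PS falls from (1/2)(16.5455)(57.9091) = 479.0661 to (1/2)(9.3636)(32.7727) = 153.436, a change of -325.6302.

-325.63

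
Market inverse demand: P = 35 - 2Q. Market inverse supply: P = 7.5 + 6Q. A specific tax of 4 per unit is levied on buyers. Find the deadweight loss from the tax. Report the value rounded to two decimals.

1.00

Pre-tax equilibrium: 35 - 2Q = 7.5 + 6Q gives Q* = 3.4375, P* = 28.125.
A tax on buyers shifts demand down by 4: (35 - 4) - 2Q = 7.5 + 6Q, so Q_t = 2.9375. Buyers pay P_b = 29.125; sellers receive P_s = P_b - 4 = 25.125.
Deadweight loss is the triangle between the curves from Q_t to Q*: (1/2)(3.4375 - 2.9375)(4) = 1.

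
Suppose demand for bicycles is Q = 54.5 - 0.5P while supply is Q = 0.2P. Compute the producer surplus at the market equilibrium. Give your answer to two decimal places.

Rewriting demand in inverse form: P = 109 - 2Q.
Rewriting supply in inverse form: P = 5Q.
Equilibrium: 109 - 2Q = 5Q, so Q* = 15.5714 and P* = 77.8571.
PS is the area between P* and the supply curve from 0 to Q*: (1/2)(15.5714)(77.8571) = 606.1735.

606.17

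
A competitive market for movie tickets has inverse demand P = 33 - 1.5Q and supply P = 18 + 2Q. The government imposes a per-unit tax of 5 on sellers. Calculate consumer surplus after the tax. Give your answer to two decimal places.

6.12

Pre-tax equilibrium: 33 - 1.5Q = 18 + 2Q gives Q* = 4.2857, P* = 26.5714.
With the tax, sellers need 5 more per unit: 33 - 1.5Q = 18 + 2Q + 5, so Q_t = 2.8571. Buyers pay P_b = 28.7143; sellers receive P_s = P_b - 5 = 23.7143.
Consumer surplus is the triangle under demand above P_b: (1/2)(2.8571)(33 - 28.7143) = 6.1224.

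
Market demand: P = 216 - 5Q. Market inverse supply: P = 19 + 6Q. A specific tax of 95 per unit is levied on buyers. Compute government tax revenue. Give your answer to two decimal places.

Without the tax, 216 - 5Q = 19 + 6Q so Q* = 17.9091 and P* = 126.4545.
A tax on buyers shifts demand down by 95: (216 - 95) - 5Q = 19 + 6Q, so Q_t = 9.2727. Buyers pay P_b = 169.6364; sellers receive P_s = P_b - 95 = 74.6364.
Revenue is the tax times quantity traded: 95 x 9.2727 = 880.9091.

880.91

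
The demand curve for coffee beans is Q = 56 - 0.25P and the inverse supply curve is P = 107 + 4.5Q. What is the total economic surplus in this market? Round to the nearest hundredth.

Rewriting demand in inverse form: P = 224 - 4Q.
Set 224 - 4Q = 107 + 4.5Q, which gives 117 = 8.5Q, so Q* = 13.7647 and P* = 224 - 4(13.7647) = 168.9412.
Total surplus is the full triangle between the curves from 0 to Q*: (1/2)(13.7647)(224 - 107) = 805.2353.

805.24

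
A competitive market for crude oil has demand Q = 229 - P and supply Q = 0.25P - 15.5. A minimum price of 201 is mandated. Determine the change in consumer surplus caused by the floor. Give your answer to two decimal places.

-165.78

Rewriting demand in inverse form: P = 229 - Q.
Rewriting supply in inverse form: P = 62 + 4Q.
Free-market equilibrium: 229 - Q = 62 + 4Q gives Q* = 33.4, P* = 195.6.
At the floor price 201, quantity demanded is (229 - 201)/1 = 28; demand is the short side, so Q = 28 trades at P = 201.
CS goes from (1/2)(33.4)(33.4) = 557.78 to 392 (computed as (229 - 201)(28) - (1/2)(1)(28)^2), a change of -165.78.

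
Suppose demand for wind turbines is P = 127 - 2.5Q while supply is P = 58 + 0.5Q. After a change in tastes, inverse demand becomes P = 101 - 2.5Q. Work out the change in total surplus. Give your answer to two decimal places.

Initial equilibrium: Q_0 = 23, P_0 = 69.5; CS_0 = (1/2)(23)(57.5) = 661.25, PS_0 = (1/2)(23)(11.5) = 132.25.
New equilibrium: 101 - 2.5Q = 58 + 0.5Q gives Q_1 = 14.3333, P_1 = 65.1667; CS_1 = 256.8056, PS_1 = 51.3611.
Change in total surplus = (256.8056 + 51.3611) - (661.25 + 132.25) = -485.3333.

-485.33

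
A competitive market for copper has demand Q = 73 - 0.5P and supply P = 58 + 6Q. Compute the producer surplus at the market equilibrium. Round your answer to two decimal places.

363.00

Rewriting demand in inverse form: P = 146 - 2Q.
Equilibrium: 146 - 2Q = 58 + 6Q, so Q* = 11 and P* = 124.
The supply curve's price intercept is 58, so PS = (1/2)(Q*)(P* - 58) = (1/2)(11)(66) = 363.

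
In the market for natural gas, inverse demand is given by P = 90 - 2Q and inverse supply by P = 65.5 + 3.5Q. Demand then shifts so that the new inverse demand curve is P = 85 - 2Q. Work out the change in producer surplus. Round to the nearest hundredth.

-12.73

Initial equilibrium: Q_0 = 4.4545, P_0 = 81.0909; CS_0 = (1/2)(4.4545)(8.9091) = 19.843, PS_0 = (1/2)(4.4545)(15.5909) = 34.7252.
New equilibrium: 85 - 2Q = 65.5 + 3.5Q gives Q_1 = 3.5455, P_1 = 77.9091; CS_1 = 12.5702, PS_1 = 21.9979.
Change in producer surplus = 21.9979 - 34.7252 = -12.7273.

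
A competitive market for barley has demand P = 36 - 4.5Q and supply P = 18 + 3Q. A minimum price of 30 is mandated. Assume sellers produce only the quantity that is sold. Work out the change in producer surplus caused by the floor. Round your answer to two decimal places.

4.69

Free-market equilibrium: 36 - 4.5Q = 18 + 3Q gives Q* = 2.4, P* = 25.2.
At P = 30, buyers demand (36 - 30)/4.5 = 1.3333 while sellers would supply more, so the quantity traded is 1.3333 at price 30.
PS goes from (1/2)(2.4)(7.2) = 8.64 to 13.3333 (computed as (30 - 18)(1.3333) - (1/2)(3)(1.3333)^2), a change of 4.6933.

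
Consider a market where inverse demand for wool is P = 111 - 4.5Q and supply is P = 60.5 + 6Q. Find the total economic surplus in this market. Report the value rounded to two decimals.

Setting demand equal to supply, 50.5 = 10.5Q, so Q* = 4.8095 and P* = 89.3571.
Total surplus is the full triangle between the curves from 0 to Q*: (1/2)(4.8095)(111 - 60.5) = 121.4405.

121.44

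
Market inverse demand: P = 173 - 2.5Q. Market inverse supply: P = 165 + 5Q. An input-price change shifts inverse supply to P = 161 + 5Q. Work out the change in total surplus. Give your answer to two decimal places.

5.33

Initial equilibrium: Q_0 = 1.0667, P_0 = 170.3333; CS_0 = (1/2)(1.0667)(2.6667) = 1.4222, PS_0 = (1/2)(1.0667)(5.3333) = 2.8444.
New equilibrium: 173 - 2.5Q = 161 + 5Q gives Q_1 = 1.6, P_1 = 169; CS_1 = 3.2, PS_1 = 6.4.
Change in total surplus = (3.2 + 6.4) - (1.4222 + 2.8444) = 5.3333.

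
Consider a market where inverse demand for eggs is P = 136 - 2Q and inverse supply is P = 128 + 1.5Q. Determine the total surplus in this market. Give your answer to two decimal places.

9.14

Equilibrium: 136 - 2Q = 128 + 1.5Q, so Q* = 2.2857 and P* = 131.4286.
Total surplus is the full triangle between the curves from 0 to Q*: (1/2)(2.2857)(136 - 128) = 9.1429.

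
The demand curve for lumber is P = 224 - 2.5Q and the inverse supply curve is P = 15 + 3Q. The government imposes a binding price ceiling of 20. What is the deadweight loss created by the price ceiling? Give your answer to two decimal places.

3630.31

Without the control, 224 - 2.5Q = 15 + 3Q so Q* = 38 and P* = 129.
At the ceiling price 20, quantity supplied is (20 - 15)/3 = 1.6667; supply is the short side, so Q = 1.6667 trades at P = 20.
At Q = 1.6667 the demand price is 219.8333 and the supply price is 20. Deadweight loss is the triangle between the curves from 1.6667 to 38: (1/2)(219.8333 - 20)(38 - 1.6667) = 3630.3056.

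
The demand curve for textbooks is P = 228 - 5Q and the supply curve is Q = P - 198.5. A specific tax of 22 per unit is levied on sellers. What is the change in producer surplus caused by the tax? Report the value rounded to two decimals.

Rewriting supply in inverse form: P = 198.5 + Q.
Pre-tax equilibrium: 228 - 5Q = 198.5 + Q gives Q* = 4.9167, P* = 203.4167.
With the tax, sellers need 22 more per unit: 228 - 5Q = 198.5 + Q + 22, so Q_t = 1.25. Buyers pay P_b = 221.75; sellers receive P_s = P_b - 22 = 199.75.
PS falls from (1/2)(4.9167)(4.9167) = 12.0868 to (1/2)(1.25)(1.25) = 0.7812, a change of -11.3056.

-11.31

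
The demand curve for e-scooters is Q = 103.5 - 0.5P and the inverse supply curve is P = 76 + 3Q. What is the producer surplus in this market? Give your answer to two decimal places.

Rewriting demand in inverse form: P = 207 - 2Q.
Equilibrium: 207 - 2Q = 76 + 3Q, so Q* = 26.2 and P* = 154.6.
The supply curve's price intercept is 76, so PS = (1/2)(Q*)(P* - 76) = (1/2)(26.2)(78.6) = 1029.66.

1029.66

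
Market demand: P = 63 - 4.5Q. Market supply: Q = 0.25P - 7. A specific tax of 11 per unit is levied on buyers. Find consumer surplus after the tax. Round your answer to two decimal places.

17.94

Rewriting supply in inverse form: P = 28 + 4Q.
Without the tax, 63 - 4.5Q = 28 + 4Q so Q* = 4.1176 and P* = 44.4706.
A tax on buyers shifts demand down by 11: (63 - 11) - 4.5Q = 28 + 4Q, so Q_t = 2.8235. Buyers pay P_b = 50.2941; sellers receive P_s = P_b - 11 = 39.2941.
CS = (1/2)(Q_t)(63 - P_b) = (1/2)(2.8235)(12.7059) = 17.9377.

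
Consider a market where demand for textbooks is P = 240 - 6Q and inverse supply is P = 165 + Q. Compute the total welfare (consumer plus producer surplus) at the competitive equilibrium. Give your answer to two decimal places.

401.79

Setting demand equal to supply, 75 = 7Q, so Q* = 10.7143 and P* = 175.7143.
Total surplus is the full triangle between the curves from 0 to Q*: (1/2)(10.7143)(240 - 165) = 401.7857.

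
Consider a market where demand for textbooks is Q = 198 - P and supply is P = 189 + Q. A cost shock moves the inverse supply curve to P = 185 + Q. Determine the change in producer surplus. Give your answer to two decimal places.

11.00

Rewriting demand in inverse form: P = 198 - Q.
Initial equilibrium: Q_0 = 4.5, P_0 = 193.5; CS_0 = (1/2)(4.5)(4.5) = 10.125, PS_0 = (1/2)(4.5)(4.5) = 10.125.
New equilibrium: 198 - Q = 185 + Q gives Q_1 = 6.5, P_1 = 191.5; CS_1 = 21.125, PS_1 = 21.125.
Change in producer surplus = 21.125 - 10.125 = 11.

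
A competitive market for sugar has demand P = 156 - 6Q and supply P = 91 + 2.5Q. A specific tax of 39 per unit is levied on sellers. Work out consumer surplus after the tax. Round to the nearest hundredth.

Pre-tax equilibrium: 156 - 6Q = 91 + 2.5Q gives Q* = 7.6471, P* = 110.1176.
With the tax, sellers need 39 more per unit: 156 - 6Q = 91 + 2.5Q + 39, so Q_t = 3.0588. Buyers pay P_b = 137.6471; sellers receive P_s = P_b - 39 = 98.6471.
CS = (1/2)(Q_t)(156 - P_b) = (1/2)(3.0588)(18.3529) = 28.0692.

28.07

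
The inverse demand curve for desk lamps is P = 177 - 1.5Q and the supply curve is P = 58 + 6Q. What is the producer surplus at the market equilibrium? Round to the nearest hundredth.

Equilibrium: 177 - 1.5Q = 58 + 6Q, so Q* = 15.8667 and P* = 153.2.
PS is the area between P* and the supply curve from 0 to Q*: (1/2)(15.8667)(95.2) = 755.2533.

755.25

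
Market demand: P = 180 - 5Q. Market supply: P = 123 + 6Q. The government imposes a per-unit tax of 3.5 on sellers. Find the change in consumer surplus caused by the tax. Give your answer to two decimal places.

-7.99

Without the tax, 180 - 5Q = 123 + 6Q so Q* = 5.1818 and P* = 154.0909.
With the tax, sellers need 3.5 more per unit: 180 - 5Q = 123 + 6Q + 3.5, so Q_t = 4.8636. Buyers pay P_b = 155.6818; sellers receive P_s = P_b - 3.5 = 152.1818.
CS falls from (1/2)(5.1818)(25.9091) = 67.1281 to (1/2)(4.8636)(24.3182) = 59.1374, a change of -7.9907.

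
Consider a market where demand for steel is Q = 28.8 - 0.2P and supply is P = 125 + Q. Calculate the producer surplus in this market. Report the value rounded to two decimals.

Rewriting demand in inverse form: P = 144 - 5Q.
Equilibrium: 144 - 5Q = 125 + Q, so Q* = 3.1667 and P* = 128.1667.
PS is the area between P* and the supply curve from 0 to Q*: (1/2)(3.1667)(3.1667) = 5.0139.

5.01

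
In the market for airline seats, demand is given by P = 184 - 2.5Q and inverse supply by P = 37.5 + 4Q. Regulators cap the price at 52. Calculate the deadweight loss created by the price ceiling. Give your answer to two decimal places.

Without the control, 184 - 2.5Q = 37.5 + 4Q so Q* = 22.5385 and P* = 127.6538.
At P = 52, sellers supply (52 - 37.5)/4 = 3.625 while buyers want more, so the quantity traded is 3.625 at price 52.
The lost-trades triangle has base Q* - 3.625 = 18.9135 and height equal to the gap between the curves at Q = 3.625, which is 174.9375 - 52 = 122.9375. DWL = (1/2)(18.9135)(122.9375) = 1162.5868.

1162.59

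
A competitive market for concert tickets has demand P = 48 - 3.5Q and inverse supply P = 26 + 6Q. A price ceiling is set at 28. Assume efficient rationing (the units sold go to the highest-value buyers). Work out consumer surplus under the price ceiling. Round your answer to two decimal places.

Without the control, 48 - 3.5Q = 26 + 6Q so Q* = 2.3158 and P* = 39.8947.
At P = 28, sellers supply (28 - 26)/6 = 0.3333 while buyers want more, so the quantity traded is 0.3333 at price 28.
The demand price at Q = 0.3333 is 46.8333. CS is the trapezoid between demand and 28 over [0, 0.3333]: (1/2)[(48 - 28) + (46.8333 - 28)](0.3333) = 6.4722.

6.47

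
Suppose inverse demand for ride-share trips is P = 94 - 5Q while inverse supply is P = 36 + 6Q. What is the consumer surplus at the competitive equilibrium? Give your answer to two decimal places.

69.50

Set 94 - 5Q = 36 + 6Q, which gives 58 = 11Q, so Q* = 5.2727 and P* = 94 - 5(5.2727) = 67.6364.
CS is the area between the demand curve and P* from 0 to Q*: (1/2)(5.2727)(26.3636) = 69.5041.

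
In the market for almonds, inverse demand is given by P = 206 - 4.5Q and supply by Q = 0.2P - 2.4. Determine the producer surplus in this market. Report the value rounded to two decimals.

Rewriting supply in inverse form: P = 12 + 5Q.
Equilibrium: 206 - 4.5Q = 12 + 5Q, so Q* = 20.4211 and P* = 114.1053.
Producer surplus is the triangle above supply below P*: (1/2)(20.4211)(114.1053 - 12) = (1/2)(20.4211)(102.1053) = 1042.5485.

1042.55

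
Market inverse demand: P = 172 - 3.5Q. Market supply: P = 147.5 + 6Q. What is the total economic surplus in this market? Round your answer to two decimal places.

Equilibrium: 172 - 3.5Q = 147.5 + 6Q, so Q* = 2.5789 and P* = 162.9737.
CS = (1/2)(2.5789)(9.0263) = 11.6392 and PS = (1/2)(2.5789)(15.4737) = 19.9529, so total surplus = 31.5921.

31.59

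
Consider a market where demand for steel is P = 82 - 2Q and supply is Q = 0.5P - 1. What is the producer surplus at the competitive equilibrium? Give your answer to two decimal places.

Rewriting supply in inverse form: P = 2 + 2Q.
Setting demand equal to supply, 80 = 4Q, so Q* = 20 and P* = 42.
PS is the area between P* and the supply curve from 0 to Q*: (1/2)(20)(40) = 400.

400.00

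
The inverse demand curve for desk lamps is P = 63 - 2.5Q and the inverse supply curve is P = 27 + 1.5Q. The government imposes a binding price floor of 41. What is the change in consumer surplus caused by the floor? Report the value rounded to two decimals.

Without the control, 63 - 2.5Q = 27 + 1.5Q so Q* = 9 and P* = 40.5.
At the floor price 41, quantity demanded is (63 - 41)/2.5 = 8.8; demand is the short side, so Q = 8.8 trades at P = 41.
CS goes from (1/2)(9)(22.5) = 101.25 to 96.8 (computed as (63 - 41)(8.8) - (1/2)(2.5)(8.8)^2), a change of -4.45.

-4.45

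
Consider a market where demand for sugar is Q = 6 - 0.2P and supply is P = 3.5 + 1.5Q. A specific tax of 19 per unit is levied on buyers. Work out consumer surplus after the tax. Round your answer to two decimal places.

3.33

Rewriting demand in inverse form: P = 30 - 5Q.
Without the tax, 30 - 5Q = 3.5 + 1.5Q so Q* = 4.0769 and P* = 9.6154.
With the tax, buyers' net willingness to pay falls by 19: (30 - 19) - 5Q = 3.5 + 1.5Q, so Q_t = 1.1538. Buyers pay P_b = 24.2308; sellers receive P_s = P_b - 19 = 5.2308.
Consumer surplus is the triangle under demand above P_b: (1/2)(1.1538)(30 - 24.2308) = 3.3284.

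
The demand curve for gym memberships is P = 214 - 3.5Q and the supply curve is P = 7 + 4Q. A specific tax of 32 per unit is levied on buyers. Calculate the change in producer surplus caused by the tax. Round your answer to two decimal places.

-434.63

Pre-tax equilibrium: 214 - 3.5Q = 7 + 4Q gives Q* = 27.6, P* = 117.4.
With the tax, buyers' net willingness to pay falls by 32: (214 - 32) - 3.5Q = 7 + 4Q, so Q_t = 23.3333. Buyers pay P_b = 132.3333; sellers receive P_s = P_b - 32 = 100.3333.
Producers lose the trapezoid between P_s and P* out to Q_t plus the triangle from Q_t to Q*: change in PS = 1088.8889 - 1523.52 = -434.6311.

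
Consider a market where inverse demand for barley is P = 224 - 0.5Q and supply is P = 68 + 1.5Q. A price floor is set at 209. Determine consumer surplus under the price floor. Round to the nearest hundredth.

Without the control, 224 - 0.5Q = 68 + 1.5Q so Q* = 78 and P* = 185.
At P = 209, buyers demand (224 - 209)/0.5 = 30 while sellers would supply more, so the quantity traded is 30 at price 209.
CS is the triangle under demand above 209: (1/2)(30)(224 - 209) = 225.

225.00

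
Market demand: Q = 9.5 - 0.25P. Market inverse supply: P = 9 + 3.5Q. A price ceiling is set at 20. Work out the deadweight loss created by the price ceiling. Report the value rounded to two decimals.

Rewriting demand in inverse form: P = 38 - 4Q.
Free-market equilibrium: 38 - 4Q = 9 + 3.5Q gives Q* = 3.8667, P* = 22.5333.
At the ceiling price 20, quantity supplied is (20 - 9)/3.5 = 3.1429; supply is the short side, so Q = 3.1429 trades at P = 20.
At Q = 3.1429 the demand price is 25.4286 and the supply price is 20. Deadweight loss is the triangle between the curves from 3.1429 to 3.8667: (1/2)(25.4286 - 20)(3.8667 - 3.1429) = 1.9646.

1.96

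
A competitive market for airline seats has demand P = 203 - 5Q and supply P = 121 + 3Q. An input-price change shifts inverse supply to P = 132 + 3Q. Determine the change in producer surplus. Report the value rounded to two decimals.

Initial equilibrium: Q_0 = 10.25, P_0 = 151.75; CS_0 = (1/2)(10.25)(51.25) = 262.6562, PS_0 = (1/2)(10.25)(30.75) = 157.5938.
New equilibrium: 203 - 5Q = 132 + 3Q gives Q_1 = 8.875, P_1 = 158.625; CS_1 = 196.9141, PS_1 = 118.1484.
Change in producer surplus = 118.1484 - 157.5938 = -39.4453.

-39.45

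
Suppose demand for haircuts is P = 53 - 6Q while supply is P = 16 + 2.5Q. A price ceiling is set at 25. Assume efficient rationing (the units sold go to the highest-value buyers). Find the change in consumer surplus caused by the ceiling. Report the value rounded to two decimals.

5.08

Free-market equilibrium: 53 - 6Q = 16 + 2.5Q gives Q* = 4.3529, P* = 26.8824.
At the ceiling price 25, quantity supplied is (25 - 16)/2.5 = 3.6; supply is the short side, so Q = 3.6 trades at P = 25.
CS goes from (1/2)(4.3529)(26.1176) = 56.8443 to 61.92 (computed as (53 - 25)(3.6) - (1/2)(6)(3.6)^2), a change of 5.0757.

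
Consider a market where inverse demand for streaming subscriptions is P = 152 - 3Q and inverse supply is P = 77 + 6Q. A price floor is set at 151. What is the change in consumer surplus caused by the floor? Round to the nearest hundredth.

-104.00

Without the control, 152 - 3Q = 77 + 6Q so Q* = 8.3333 and P* = 127.
At the floor price 151, quantity demanded is (152 - 151)/3 = 0.3333; demand is the short side, so Q = 0.3333 trades at P = 151.
CS goes from (1/2)(8.3333)(25) = 104.1667 to 0.1667 (computed as (152 - 151)(0.3333) - (1/2)(3)(0.3333)^2), a change of -104.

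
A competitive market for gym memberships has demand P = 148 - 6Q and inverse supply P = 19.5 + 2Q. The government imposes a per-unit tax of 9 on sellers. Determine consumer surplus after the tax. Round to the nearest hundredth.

Pre-tax equilibrium: 148 - 6Q = 19.5 + 2Q gives Q* = 16.0625, P* = 51.625.
A tax on sellers shifts supply up by 9: 148 - 6Q = 19.5 + 2Q + 9, so Q_t = 14.9375. Buyers pay P_b = 58.375; sellers receive P_s = P_b - 9 = 49.375.
Consumer surplus is the triangle under demand above P_b: (1/2)(14.9375)(148 - 58.375) = 669.3867.

669.39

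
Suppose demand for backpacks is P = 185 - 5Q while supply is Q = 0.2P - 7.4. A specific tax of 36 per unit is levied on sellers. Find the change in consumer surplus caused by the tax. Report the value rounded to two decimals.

Rewriting supply in inverse form: P = 37 + 5Q.
Pre-tax equilibrium: 185 - 5Q = 37 + 5Q gives Q* = 14.8, P* = 111.
A tax on sellers shifts supply up by 36: 185 - 5Q = 37 + 5Q + 36, so Q_t = 11.2. Buyers pay P_b = 129; sellers receive P_s = P_b - 36 = 93.
CS falls from (1/2)(14.8)(74) = 547.6 to (1/2)(11.2)(56) = 313.6, a change of -234.

-234.00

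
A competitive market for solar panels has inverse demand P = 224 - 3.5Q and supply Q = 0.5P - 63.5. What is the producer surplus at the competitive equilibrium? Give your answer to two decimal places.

Rewriting supply in inverse form: P = 127 + 2Q.
Setting demand equal to supply, 97 = 5.5Q, so Q* = 17.6364 and P* = 162.2727.
The supply curve's price intercept is 127, so PS = (1/2)(Q*)(P* - 127) = (1/2)(17.6364)(35.2727) = 311.0413.

311.04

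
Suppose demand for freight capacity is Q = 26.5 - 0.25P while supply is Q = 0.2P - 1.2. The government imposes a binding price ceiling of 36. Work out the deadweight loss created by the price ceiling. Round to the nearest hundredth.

117.56

Rewriting demand in inverse form: P = 106 - 4Q.
Rewriting supply in inverse form: P = 6 + 5Q.
Without the control, 106 - 4Q = 6 + 5Q so Q* = 11.1111 and P* = 61.5556.
At P = 36, sellers supply (36 - 6)/5 = 6 while buyers want more, so the quantity traded is 6 at price 36.
The lost-trades triangle has base Q* - 6 = 5.1111 and height equal to the gap between the curves at Q = 6, which is 82 - 36 = 46. DWL = (1/2)(5.1111)(46) = 117.5556.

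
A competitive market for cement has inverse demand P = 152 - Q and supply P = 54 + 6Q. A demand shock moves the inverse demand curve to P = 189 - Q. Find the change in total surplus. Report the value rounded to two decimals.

Initial equilibrium: Q_0 = 14, P_0 = 138; CS_0 = (1/2)(14)(14) = 98, PS_0 = (1/2)(14)(84) = 588.
New equilibrium: 189 - Q = 54 + 6Q gives Q_1 = 19.2857, P_1 = 169.7143; CS_1 = 185.9694, PS_1 = 1115.8163.
Change in total surplus = (185.9694 + 1115.8163) - (98 + 588) = 615.7857.

615.79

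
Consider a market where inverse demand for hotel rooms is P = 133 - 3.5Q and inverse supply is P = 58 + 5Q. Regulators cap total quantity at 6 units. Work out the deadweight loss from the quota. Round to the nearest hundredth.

33.88

Without the quota, 133 - 3.5Q = 58 + 5Q gives Q* = 8.8235.
At Q = 6 the demand price is 133 - 3.5(6) = 112 and the supply price is 58 + 5(6) = 88.
DWL = (1/2)(gap between curves at 6) x (Q* - 6) = (1/2)(24)(2.8235) = 33.8824.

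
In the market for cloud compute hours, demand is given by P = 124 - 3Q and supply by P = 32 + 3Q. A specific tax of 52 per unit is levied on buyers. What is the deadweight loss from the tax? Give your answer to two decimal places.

225.33

Without the tax, 124 - 3Q = 32 + 3Q so Q* = 15.3333 and P* = 78.
With the tax, buyers' net willingness to pay falls by 52: (124 - 52) - 3Q = 32 + 3Q, so Q_t = 6.6667. Buyers pay P_b = 104; sellers receive P_s = P_b - 52 = 52.
Deadweight loss is the triangle between the curves from Q_t to Q*: (1/2)(15.3333 - 6.6667)(52) = 225.3333.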